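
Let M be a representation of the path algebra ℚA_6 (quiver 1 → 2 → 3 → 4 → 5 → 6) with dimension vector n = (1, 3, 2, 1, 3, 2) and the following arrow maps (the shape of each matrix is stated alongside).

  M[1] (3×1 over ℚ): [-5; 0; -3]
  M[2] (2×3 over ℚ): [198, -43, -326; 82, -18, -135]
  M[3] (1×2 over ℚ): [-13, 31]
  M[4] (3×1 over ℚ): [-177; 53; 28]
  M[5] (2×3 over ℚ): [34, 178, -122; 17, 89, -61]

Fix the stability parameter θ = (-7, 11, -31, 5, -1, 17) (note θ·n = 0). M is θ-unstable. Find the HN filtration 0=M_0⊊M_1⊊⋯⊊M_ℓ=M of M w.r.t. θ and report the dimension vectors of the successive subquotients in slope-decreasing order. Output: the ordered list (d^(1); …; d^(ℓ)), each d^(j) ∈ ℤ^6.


Barcode: M ≅ I[1,5], I[2,2], I[2,3], I[5,5], I[5,6], I[6,6]. HN layers by μ_θ (6 steps, strictly decreasing):
  μ^(1)=17; μ^(2)=11; μ^(3)=2; μ^(4)=-1; μ^(5)=-9; μ^(6)=-10

((0, 0, 0, 0, 0, 2); (0, 1, 0, 0, 0, 0); (0, 0, 0, 1, 1, 0); (0, 0, 0, 0, 2, 0); (1, 1, 1, 0, 0, 0); (0, 1, 1, 0, 0, 0))


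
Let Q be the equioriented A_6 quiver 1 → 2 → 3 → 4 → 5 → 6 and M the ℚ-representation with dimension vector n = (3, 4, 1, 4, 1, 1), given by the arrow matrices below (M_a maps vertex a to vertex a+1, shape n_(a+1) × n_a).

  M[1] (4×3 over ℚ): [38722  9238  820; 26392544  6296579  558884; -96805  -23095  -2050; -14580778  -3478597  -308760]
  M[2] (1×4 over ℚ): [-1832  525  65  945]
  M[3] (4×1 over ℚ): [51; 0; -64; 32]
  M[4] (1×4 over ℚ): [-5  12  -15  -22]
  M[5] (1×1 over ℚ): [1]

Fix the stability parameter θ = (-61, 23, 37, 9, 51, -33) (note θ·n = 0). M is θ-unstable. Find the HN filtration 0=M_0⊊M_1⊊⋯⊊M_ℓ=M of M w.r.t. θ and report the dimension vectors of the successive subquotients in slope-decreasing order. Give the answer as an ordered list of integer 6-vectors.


Barcode: M ≅ I[1,1], I[1,2], I[1,6], I[2,2]^2, I[4,4]^3. HN layers by μ_θ (4 steps, strictly decreasing):
  μ^(1)=23; μ^(2)=87/5; μ^(3)=9; μ^(4)=-61

((0, 3, 0, 0, 0, 0); (0, 1, 1, 1, 1, 1); (0, 0, 0, 3, 0, 0); (3, 0, 0, 0, 0, 0))


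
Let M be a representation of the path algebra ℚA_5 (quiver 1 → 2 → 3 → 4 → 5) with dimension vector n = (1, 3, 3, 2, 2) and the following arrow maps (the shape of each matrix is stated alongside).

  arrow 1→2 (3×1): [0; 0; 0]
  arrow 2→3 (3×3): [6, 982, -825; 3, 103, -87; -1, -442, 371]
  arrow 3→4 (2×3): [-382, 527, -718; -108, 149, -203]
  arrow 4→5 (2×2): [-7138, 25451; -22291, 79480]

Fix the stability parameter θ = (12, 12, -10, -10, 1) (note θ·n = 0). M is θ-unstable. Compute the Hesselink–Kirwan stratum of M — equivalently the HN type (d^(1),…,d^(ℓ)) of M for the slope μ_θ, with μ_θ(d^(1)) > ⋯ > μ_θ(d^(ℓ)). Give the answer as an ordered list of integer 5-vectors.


Barcode: M ≅ I[1,1], I[2,3], I[2,5]^2. HN layers by μ_θ (3 steps, strictly decreasing):
  μ^(1)=12; μ^(2)=1; μ^(3)=-8/3

((1, 0, 0, 0, 0); (0, 1, 1, 0, 2); (0, 2, 2, 2, 0))


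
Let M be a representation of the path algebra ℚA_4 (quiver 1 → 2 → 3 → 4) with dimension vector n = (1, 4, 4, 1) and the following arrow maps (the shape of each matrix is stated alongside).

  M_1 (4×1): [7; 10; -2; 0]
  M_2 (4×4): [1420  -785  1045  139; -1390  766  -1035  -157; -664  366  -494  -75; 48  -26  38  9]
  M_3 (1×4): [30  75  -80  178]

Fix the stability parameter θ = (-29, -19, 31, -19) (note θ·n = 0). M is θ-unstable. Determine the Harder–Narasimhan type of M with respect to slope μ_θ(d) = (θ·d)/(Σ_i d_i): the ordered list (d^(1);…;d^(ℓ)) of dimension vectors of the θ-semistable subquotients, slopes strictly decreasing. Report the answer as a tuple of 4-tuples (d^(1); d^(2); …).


Via rank(M_{q-1}∘⋯∘M_p): M ≅ I[1,2], I[2,3]^2, I[2,4], I[3,3].
μ_θ-semistable layers: μ^(1)=31; μ^(2)=6; μ^(3)=-19; μ^(4)=-29

((0, 0, 3, 0); (0, 0, 1, 1); (0, 4, 0, 0); (1, 0, 0, 0))


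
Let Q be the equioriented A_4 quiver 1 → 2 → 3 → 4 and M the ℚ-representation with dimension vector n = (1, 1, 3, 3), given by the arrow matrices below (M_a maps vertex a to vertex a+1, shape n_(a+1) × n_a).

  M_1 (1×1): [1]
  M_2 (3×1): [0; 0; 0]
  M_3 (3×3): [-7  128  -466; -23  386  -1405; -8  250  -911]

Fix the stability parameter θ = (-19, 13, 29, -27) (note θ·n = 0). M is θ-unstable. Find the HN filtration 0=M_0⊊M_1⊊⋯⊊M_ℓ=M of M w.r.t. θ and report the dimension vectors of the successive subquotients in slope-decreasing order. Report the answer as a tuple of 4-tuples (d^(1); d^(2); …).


Barcode: M ≅ I[1,2], I[3,3], I[3,4]^2, I[4,4]. HN layers by μ_θ (5 steps, strictly decreasing):
  μ^(1)=29; μ^(2)=13; μ^(3)=1; μ^(4)=-19; μ^(5)=-27

((0, 0, 1, 0); (0, 1, 0, 0); (0, 0, 2, 2); (1, 0, 0, 0); (0, 0, 0, 1))


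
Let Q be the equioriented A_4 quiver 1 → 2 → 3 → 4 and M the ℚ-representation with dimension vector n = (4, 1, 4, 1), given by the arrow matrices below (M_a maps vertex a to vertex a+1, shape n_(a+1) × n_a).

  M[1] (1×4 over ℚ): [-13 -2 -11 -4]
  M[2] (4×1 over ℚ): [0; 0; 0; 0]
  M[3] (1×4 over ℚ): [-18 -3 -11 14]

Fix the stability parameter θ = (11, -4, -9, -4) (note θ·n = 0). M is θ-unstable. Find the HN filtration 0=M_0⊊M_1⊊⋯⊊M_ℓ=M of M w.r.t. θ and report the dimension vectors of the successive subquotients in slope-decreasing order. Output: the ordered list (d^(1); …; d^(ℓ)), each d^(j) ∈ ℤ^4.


Via rank(M_{q-1}∘⋯∘M_p): M ≅ I[1,1]^3, I[1,2], I[3,3]^3, I[3,4].
μ_θ-semistable layers: μ^(1)=11; μ^(2)=7/2; μ^(3)=-4; μ^(4)=-9

((3, 0, 0, 0); (1, 1, 0, 0); (0, 0, 0, 1); (0, 0, 4, 0))


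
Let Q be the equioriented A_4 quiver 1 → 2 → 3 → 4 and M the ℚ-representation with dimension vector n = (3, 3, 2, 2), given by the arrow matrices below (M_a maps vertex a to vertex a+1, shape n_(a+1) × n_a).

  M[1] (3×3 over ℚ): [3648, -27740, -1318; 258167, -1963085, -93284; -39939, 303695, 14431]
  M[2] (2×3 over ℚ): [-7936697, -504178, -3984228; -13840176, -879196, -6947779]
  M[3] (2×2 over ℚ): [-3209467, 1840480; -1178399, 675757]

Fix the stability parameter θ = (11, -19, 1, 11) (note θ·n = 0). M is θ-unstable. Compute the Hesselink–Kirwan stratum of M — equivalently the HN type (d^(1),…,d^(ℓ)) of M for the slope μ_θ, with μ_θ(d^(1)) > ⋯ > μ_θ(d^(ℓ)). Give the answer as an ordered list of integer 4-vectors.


Via rank(M_{q-1}∘⋯∘M_p): M ≅ I[1,1], I[1,2], I[1,4], I[2,4].
μ_θ-semistable layers: μ^(1)=11; μ^(2)=1; μ^(3)=-4; μ^(4)=-19

((1, 0, 0, 2); (0, 0, 2, 0); (2, 2, 0, 0); (0, 1, 0, 0))


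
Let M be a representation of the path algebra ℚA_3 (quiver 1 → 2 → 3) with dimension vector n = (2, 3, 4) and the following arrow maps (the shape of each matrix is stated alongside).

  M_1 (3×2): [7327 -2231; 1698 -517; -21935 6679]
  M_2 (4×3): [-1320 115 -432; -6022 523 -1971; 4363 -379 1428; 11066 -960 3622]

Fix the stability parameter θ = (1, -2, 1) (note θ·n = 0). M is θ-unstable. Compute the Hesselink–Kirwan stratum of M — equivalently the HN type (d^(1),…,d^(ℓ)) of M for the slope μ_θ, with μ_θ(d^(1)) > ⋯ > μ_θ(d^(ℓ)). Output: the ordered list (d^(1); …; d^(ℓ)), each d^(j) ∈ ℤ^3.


Via rank(M_{q-1}∘⋯∘M_p): M ≅ I[1,3]^2, I[2,3], I[3,3].
μ_θ-semistable layers: μ^(1)=1; μ^(2)=-1/2; μ^(3)=-2

((0, 0, 4); (2, 2, 0); (0, 1, 0))


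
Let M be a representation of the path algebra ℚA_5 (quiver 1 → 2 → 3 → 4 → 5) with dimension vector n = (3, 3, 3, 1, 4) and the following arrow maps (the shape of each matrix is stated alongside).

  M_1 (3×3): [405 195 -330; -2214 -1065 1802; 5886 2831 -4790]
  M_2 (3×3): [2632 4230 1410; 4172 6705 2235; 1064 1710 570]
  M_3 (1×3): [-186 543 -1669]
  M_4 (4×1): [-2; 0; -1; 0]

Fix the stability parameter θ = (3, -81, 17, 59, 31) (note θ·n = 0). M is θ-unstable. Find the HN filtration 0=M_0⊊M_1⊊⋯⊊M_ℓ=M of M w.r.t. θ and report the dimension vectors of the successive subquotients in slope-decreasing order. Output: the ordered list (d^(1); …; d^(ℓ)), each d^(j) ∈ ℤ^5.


Via rank(M_{q-1}∘⋯∘M_p): M ≅ I[1,1], I[1,2]^2, I[2,5], I[3,3]^2, I[5,5]^3.
μ_θ-semistable layers: μ^(1)=45; μ^(2)=31; μ^(3)=17; μ^(4)=3; μ^(5)=-39; μ^(6)=-81

((0, 0, 0, 1, 1); (0, 0, 0, 0, 3); (0, 0, 3, 0, 0); (1, 0, 0, 0, 0); (2, 2, 0, 0, 0); (0, 1, 0, 0, 0))


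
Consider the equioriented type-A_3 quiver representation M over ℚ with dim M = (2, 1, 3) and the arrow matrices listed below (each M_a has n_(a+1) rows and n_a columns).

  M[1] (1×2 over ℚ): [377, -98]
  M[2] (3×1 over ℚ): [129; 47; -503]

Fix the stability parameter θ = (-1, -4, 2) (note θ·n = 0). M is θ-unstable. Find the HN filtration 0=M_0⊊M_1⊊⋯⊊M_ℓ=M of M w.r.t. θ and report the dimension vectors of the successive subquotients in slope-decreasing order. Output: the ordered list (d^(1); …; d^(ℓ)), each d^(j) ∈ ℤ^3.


Via rank(M_{q-1}∘⋯∘M_p): M ≅ I[1,1], I[1,3], I[3,3]^2.
μ_θ-semistable layers: μ^(1)=2; μ^(2)=-1; μ^(3)=-5/2

((0, 0, 3); (1, 0, 0); (1, 1, 0))


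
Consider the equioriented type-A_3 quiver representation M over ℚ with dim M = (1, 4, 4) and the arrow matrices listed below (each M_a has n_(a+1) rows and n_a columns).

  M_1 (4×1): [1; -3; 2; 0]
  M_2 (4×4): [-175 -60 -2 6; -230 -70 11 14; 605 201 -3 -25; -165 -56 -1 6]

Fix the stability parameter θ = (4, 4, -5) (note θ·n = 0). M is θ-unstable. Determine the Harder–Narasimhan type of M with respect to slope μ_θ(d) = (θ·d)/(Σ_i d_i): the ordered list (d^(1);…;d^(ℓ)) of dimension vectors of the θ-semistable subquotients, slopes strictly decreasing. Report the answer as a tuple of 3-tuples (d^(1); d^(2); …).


Barcode: M ≅ I[1,3], I[2,2], I[2,3]^2, I[3,3]. HN layers by μ_θ (4 steps, strictly decreasing):
  μ^(1)=4; μ^(2)=1; μ^(3)=-1/2; μ^(4)=-5

((0, 1, 0); (1, 1, 1); (0, 2, 2); (0, 0, 1))


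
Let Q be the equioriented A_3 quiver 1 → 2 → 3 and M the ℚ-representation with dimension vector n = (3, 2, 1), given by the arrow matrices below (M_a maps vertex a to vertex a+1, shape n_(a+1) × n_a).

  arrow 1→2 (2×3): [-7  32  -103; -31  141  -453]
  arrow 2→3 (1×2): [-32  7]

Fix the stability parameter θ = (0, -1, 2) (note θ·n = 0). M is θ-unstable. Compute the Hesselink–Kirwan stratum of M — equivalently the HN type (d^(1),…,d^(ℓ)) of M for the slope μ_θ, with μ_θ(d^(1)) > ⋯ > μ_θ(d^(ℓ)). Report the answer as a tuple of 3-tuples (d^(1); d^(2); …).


Interval decomposition of M: I[1,1], I[1,2], I[1,3].
HN type (ℓ=3): μ^(1)=2; μ^(2)=0; μ^(3)=-1/2

((0, 0, 1); (1, 0, 0); (2, 2, 0))


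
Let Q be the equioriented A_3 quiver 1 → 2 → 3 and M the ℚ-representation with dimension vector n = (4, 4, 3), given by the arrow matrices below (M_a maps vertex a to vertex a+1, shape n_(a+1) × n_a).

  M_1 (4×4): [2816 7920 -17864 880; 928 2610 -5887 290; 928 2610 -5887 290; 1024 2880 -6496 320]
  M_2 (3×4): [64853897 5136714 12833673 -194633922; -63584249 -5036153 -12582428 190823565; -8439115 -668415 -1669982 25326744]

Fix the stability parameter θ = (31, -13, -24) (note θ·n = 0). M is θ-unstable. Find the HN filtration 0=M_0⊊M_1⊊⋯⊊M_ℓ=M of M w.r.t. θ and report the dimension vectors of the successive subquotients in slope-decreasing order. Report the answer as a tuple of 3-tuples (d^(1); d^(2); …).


Via rank(M_{q-1}∘⋯∘M_p): M ≅ I[1,1]^3, I[1,3], I[2,2], I[2,3]^2.
μ_θ-semistable layers: μ^(1)=31; μ^(2)=-2; μ^(3)=-13; μ^(4)=-37/2

((3, 0, 0); (1, 1, 1); (0, 1, 0); (0, 2, 2))


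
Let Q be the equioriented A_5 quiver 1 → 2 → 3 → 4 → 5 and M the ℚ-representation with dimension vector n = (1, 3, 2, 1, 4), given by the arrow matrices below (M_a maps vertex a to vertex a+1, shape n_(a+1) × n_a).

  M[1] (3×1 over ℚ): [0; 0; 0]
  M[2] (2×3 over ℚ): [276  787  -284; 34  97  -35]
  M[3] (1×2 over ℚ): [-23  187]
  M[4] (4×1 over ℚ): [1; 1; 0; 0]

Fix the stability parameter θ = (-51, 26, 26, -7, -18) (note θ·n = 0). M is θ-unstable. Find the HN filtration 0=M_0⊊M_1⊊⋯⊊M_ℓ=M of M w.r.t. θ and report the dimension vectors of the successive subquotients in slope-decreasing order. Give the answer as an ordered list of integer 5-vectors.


Barcode: M ≅ I[1,1], I[2,2], I[2,3], I[2,5], I[5,5]^3. HN layers by μ_θ (4 steps, strictly decreasing):
  μ^(1)=26; μ^(2)=27/4; μ^(3)=-18; μ^(4)=-51

((0, 2, 1, 0, 0); (0, 1, 1, 1, 1); (0, 0, 0, 0, 3); (1, 0, 0, 0, 0))


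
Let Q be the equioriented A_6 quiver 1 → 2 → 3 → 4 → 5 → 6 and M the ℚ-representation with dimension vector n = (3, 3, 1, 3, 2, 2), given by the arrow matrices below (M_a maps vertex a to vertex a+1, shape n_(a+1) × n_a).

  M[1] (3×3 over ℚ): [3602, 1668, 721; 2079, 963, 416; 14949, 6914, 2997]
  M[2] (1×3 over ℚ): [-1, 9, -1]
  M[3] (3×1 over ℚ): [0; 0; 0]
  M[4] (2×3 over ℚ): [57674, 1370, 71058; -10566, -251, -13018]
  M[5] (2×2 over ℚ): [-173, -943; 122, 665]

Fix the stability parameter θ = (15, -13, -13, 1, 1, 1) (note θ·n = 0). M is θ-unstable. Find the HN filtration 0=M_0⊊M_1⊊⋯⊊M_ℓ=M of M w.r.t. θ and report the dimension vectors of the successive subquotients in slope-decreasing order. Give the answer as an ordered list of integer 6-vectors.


Interval decomposition of M: I[1,2]^2, I[1,3], I[4,4], I[4,6]^2.
HN type (ℓ=2): μ^(1)=1; μ^(2)=-11/3

((2, 2, 0, 3, 2, 2); (1, 1, 1, 0, 0, 0))


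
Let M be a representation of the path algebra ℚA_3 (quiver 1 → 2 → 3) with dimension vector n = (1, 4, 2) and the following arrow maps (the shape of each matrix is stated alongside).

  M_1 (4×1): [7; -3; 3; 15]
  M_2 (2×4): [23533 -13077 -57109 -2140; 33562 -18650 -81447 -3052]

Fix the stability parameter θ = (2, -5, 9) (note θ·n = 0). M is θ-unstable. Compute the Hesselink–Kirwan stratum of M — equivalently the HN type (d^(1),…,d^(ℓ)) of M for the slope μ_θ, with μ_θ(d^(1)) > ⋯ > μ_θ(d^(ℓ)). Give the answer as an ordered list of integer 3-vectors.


Interval decomposition of M: I[1,3], I[2,2]^2, I[2,3].
HN type (ℓ=3): μ^(1)=9; μ^(2)=-3/2; μ^(3)=-5

((0, 0, 2); (1, 1, 0); (0, 3, 0))


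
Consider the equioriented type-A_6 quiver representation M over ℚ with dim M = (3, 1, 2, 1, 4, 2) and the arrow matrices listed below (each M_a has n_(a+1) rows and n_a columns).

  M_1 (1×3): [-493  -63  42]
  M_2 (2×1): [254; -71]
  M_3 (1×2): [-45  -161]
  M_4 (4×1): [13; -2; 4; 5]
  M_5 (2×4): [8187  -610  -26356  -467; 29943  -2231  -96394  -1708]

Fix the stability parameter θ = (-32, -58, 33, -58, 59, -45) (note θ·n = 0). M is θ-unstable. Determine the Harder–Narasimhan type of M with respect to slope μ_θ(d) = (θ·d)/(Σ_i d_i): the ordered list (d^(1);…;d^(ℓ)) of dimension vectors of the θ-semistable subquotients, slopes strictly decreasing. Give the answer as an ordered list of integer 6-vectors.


Barcode: M ≅ I[1,1]^2, I[1,6], I[3,3], I[5,5]^2, I[5,6]. HN layers by μ_θ (6 steps, strictly decreasing):
  μ^(1)=59; μ^(2)=33; μ^(3)=7; μ^(4)=-25/2; μ^(5)=-32; μ^(6)=-45

((0, 0, 0, 0, 2, 0); (0, 0, 1, 0, 0, 0); (0, 0, 0, 0, 2, 2); (0, 0, 1, 1, 0, 0); (2, 0, 0, 0, 0, 0); (1, 1, 0, 0, 0, 0))


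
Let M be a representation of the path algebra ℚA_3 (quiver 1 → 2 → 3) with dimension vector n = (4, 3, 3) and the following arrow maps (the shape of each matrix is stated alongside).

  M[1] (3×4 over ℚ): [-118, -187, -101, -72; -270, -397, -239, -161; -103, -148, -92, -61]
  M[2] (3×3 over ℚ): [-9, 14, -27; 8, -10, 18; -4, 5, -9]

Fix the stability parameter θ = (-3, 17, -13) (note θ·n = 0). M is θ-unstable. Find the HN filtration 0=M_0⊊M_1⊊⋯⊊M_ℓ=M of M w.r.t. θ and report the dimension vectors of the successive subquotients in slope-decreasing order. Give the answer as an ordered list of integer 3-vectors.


Barcode: M ≅ I[1,1], I[1,2], I[1,3]^2, I[3,3]. HN layers by μ_θ (4 steps, strictly decreasing):
  μ^(1)=17; μ^(2)=2; μ^(3)=-3; μ^(4)=-13

((0, 1, 0); (0, 2, 2); (4, 0, 0); (0, 0, 1))


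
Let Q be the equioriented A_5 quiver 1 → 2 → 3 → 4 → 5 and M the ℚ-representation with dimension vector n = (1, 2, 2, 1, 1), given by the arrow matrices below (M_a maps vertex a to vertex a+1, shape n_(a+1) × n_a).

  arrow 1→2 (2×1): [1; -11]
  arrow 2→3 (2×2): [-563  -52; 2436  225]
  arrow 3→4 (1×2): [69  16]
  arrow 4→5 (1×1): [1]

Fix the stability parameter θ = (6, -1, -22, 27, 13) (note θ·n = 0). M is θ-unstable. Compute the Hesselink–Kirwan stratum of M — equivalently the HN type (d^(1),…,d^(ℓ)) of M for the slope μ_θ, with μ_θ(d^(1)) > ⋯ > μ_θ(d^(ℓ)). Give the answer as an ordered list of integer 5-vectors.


Barcode: M ≅ I[1,5], I[2,3]. HN layers by μ_θ (3 steps, strictly decreasing):
  μ^(1)=20; μ^(2)=-17/3; μ^(3)=-23/2

((0, 0, 0, 1, 1); (1, 1, 1, 0, 0); (0, 1, 1, 0, 0))


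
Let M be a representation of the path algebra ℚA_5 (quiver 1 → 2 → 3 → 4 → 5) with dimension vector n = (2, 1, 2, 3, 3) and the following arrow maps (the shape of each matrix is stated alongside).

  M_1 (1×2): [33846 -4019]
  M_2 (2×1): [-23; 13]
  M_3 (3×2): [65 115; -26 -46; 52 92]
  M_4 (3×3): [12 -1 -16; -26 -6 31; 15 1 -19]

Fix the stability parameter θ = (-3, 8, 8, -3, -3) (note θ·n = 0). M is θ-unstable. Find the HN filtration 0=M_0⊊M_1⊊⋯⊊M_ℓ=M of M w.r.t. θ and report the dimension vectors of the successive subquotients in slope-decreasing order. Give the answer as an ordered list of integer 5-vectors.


Barcode: M ≅ I[1,1], I[1,3], I[3,5], I[4,5]^2. HN layers by μ_θ (3 steps, strictly decreasing):
  μ^(1)=8; μ^(2)=2/3; μ^(3)=-3

((0, 1, 1, 0, 0); (0, 0, 1, 1, 1); (2, 0, 0, 2, 2))


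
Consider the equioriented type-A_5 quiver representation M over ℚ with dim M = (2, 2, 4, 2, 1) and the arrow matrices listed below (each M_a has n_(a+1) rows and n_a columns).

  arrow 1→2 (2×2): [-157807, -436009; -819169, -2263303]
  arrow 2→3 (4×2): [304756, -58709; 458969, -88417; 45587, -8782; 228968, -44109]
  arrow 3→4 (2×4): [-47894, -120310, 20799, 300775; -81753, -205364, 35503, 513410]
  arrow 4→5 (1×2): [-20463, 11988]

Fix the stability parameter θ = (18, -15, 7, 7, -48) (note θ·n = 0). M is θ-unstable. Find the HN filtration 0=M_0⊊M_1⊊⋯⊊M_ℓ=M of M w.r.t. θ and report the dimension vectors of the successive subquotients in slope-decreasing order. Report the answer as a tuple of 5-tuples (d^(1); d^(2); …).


Barcode: M ≅ I[1,1], I[1,3], I[2,5], I[3,3], I[3,4]. HN layers by μ_θ (5 steps, strictly decreasing):
  μ^(1)=18; μ^(2)=7; μ^(3)=3/2; μ^(4)=-34/3; μ^(5)=-15

((1, 0, 0, 0, 0); (0, 0, 3, 1, 0); (1, 1, 0, 0, 0); (0, 0, 1, 1, 1); (0, 1, 0, 0, 0))


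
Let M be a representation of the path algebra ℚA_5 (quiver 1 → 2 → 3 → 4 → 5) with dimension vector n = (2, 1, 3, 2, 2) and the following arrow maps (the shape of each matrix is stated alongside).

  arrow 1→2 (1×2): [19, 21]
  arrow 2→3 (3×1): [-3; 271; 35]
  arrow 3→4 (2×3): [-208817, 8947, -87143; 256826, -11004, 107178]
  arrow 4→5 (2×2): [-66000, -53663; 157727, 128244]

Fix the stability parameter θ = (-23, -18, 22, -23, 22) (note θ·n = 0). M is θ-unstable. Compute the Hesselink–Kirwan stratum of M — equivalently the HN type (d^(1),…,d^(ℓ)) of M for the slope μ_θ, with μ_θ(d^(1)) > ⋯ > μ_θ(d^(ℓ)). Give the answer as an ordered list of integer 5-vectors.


Barcode: M ≅ I[1,1], I[1,5], I[3,3], I[3,5]. HN layers by μ_θ (4 steps, strictly decreasing):
  μ^(1)=22; μ^(2)=-1/2; μ^(3)=-18; μ^(4)=-23

((0, 0, 1, 0, 2); (0, 0, 2, 2, 0); (0, 1, 0, 0, 0); (2, 0, 0, 0, 0))


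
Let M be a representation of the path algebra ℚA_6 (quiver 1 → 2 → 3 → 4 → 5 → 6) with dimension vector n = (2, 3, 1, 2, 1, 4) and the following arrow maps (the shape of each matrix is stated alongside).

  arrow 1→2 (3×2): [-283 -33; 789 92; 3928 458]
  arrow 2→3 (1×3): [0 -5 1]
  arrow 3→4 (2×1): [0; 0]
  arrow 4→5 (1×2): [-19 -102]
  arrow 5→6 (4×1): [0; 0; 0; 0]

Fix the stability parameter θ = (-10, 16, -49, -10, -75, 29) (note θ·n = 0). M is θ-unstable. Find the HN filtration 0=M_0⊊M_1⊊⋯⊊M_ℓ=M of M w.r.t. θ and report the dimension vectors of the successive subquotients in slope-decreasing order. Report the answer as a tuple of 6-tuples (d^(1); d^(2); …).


Interval decomposition of M: I[1,2], I[1,3], I[2,2], I[4,4], I[4,5], I[6,6]^4.
HN type (ℓ=5): μ^(1)=29; μ^(2)=16; μ^(3)=-10; μ^(4)=-43/3; μ^(5)=-85/2

((0, 0, 0, 0, 0, 4); (0, 2, 0, 0, 0, 0); (1, 0, 0, 1, 0, 0); (1, 1, 1, 0, 0, 0); (0, 0, 0, 1, 1, 0))


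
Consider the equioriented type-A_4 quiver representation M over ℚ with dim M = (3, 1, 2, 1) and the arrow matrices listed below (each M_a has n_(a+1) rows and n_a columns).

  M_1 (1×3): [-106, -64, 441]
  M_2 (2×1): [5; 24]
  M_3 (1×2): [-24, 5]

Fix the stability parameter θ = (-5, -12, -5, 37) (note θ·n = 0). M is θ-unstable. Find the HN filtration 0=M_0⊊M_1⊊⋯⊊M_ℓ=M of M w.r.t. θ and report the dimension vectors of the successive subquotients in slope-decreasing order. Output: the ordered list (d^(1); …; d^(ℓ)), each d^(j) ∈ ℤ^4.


Interval decomposition of M: I[1,1]^2, I[1,3], I[3,4].
HN type (ℓ=3): μ^(1)=37; μ^(2)=-5; μ^(3)=-17/2

((0, 0, 0, 1); (2, 0, 2, 0); (1, 1, 0, 0))


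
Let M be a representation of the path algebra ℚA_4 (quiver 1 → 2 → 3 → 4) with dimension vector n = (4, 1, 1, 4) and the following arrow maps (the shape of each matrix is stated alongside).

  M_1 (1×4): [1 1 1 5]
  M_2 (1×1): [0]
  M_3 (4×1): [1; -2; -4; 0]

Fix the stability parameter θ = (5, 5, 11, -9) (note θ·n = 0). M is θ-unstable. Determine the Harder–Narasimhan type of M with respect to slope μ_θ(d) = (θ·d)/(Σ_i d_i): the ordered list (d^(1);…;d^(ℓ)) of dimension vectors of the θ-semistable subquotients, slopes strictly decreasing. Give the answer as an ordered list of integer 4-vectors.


Interval decomposition of M: I[1,1]^3, I[1,2], I[3,4], I[4,4]^3.
HN type (ℓ=3): μ^(1)=5; μ^(2)=1; μ^(3)=-9

((4, 1, 0, 0); (0, 0, 1, 1); (0, 0, 0, 3))


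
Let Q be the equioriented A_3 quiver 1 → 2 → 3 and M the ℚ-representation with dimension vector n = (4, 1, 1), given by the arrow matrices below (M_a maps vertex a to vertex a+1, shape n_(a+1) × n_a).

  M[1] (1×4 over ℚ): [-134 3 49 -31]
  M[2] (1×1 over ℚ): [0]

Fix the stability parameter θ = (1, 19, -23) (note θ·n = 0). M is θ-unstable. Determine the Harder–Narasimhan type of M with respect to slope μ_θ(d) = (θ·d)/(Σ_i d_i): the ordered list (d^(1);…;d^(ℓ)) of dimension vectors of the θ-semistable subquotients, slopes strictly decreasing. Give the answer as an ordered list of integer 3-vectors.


Interval decomposition of M: I[1,1]^3, I[1,2], I[3,3].
HN type (ℓ=3): μ^(1)=19; μ^(2)=1; μ^(3)=-23

((0, 1, 0); (4, 0, 0); (0, 0, 1))


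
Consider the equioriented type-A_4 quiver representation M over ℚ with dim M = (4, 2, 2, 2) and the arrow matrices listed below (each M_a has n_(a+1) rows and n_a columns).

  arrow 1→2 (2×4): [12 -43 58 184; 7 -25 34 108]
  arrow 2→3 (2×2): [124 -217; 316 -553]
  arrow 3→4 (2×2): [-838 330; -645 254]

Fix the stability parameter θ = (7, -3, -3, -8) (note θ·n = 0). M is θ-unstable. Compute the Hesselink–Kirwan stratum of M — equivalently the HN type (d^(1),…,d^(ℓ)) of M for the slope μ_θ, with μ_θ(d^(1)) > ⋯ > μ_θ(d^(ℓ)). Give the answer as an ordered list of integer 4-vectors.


Via rank(M_{q-1}∘⋯∘M_p): M ≅ I[1,1]^2, I[1,2], I[1,4], I[3,4].
μ_θ-semistable layers: μ^(1)=7; μ^(2)=2; μ^(3)=-7/4; μ^(4)=-11/2

((2, 0, 0, 0); (1, 1, 0, 0); (1, 1, 1, 1); (0, 0, 1, 1))


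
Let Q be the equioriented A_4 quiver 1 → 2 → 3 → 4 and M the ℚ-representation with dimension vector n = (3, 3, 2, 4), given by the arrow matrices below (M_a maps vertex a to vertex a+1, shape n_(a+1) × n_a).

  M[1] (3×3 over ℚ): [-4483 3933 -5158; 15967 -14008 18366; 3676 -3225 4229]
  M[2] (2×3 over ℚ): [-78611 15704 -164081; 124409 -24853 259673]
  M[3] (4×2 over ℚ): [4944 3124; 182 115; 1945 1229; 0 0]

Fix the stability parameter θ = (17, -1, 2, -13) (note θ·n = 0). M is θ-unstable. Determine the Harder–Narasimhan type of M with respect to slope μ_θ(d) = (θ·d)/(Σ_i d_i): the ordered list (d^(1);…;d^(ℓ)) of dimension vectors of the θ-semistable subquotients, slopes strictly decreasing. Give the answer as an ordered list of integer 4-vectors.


Barcode: M ≅ I[1,2], I[1,4]^2, I[4,4]^2. HN layers by μ_θ (3 steps, strictly decreasing):
  μ^(1)=8; μ^(2)=5/4; μ^(3)=-13

((1, 1, 0, 0); (2, 2, 2, 2); (0, 0, 0, 2))


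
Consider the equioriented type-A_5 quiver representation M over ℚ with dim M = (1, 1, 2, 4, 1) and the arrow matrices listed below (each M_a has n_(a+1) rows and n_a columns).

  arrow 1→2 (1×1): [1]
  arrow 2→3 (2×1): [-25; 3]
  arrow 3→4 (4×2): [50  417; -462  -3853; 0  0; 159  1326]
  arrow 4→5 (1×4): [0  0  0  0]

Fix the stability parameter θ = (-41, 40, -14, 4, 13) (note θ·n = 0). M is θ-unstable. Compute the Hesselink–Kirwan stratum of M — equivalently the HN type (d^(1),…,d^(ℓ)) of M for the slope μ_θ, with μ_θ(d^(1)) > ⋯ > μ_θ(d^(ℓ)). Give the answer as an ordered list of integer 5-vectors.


Interval decomposition of M: I[1,4], I[3,4], I[4,4]^2, I[5,5].
HN type (ℓ=5): μ^(1)=13; μ^(2)=10; μ^(3)=4; μ^(4)=-14; μ^(5)=-41

((0, 0, 0, 0, 1); (0, 1, 1, 1, 0); (0, 0, 0, 3, 0); (0, 0, 1, 0, 0); (1, 0, 0, 0, 0))


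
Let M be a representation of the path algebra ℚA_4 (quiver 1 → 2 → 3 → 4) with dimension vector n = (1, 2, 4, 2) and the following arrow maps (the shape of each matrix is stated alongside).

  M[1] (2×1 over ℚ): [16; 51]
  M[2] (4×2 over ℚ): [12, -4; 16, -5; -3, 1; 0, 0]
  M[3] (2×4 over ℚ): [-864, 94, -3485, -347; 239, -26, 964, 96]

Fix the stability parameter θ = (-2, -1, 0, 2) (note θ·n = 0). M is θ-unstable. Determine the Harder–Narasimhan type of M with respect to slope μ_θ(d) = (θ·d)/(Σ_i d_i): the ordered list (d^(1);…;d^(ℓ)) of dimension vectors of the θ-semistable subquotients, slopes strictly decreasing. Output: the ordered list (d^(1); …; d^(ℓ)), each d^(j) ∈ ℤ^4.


Via rank(M_{q-1}∘⋯∘M_p): M ≅ I[1,4], I[2,4], I[3,3]^2.
μ_θ-semistable layers: μ^(1)=2; μ^(2)=0; μ^(3)=-1; μ^(4)=-2

((0, 0, 0, 2); (0, 0, 4, 0); (0, 2, 0, 0); (1, 0, 0, 0))


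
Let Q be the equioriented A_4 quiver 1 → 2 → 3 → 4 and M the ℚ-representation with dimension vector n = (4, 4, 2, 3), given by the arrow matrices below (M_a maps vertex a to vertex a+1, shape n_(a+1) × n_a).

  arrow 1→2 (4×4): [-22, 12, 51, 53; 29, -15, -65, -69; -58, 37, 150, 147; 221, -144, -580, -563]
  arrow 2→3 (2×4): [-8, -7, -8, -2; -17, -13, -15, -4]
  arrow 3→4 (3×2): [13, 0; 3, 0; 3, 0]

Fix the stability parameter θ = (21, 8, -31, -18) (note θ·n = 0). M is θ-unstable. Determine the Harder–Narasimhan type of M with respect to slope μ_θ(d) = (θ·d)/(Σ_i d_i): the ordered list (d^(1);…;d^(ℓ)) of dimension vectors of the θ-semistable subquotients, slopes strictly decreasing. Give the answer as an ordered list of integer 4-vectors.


Via rank(M_{q-1}∘⋯∘M_p): M ≅ I[1,2]^2, I[1,3], I[1,4], I[4,4]^2.
μ_θ-semistable layers: μ^(1)=29/2; μ^(2)=-2/3; μ^(3)=-5; μ^(4)=-18

((2, 2, 0, 0); (1, 1, 1, 0); (1, 1, 1, 1); (0, 0, 0, 2))


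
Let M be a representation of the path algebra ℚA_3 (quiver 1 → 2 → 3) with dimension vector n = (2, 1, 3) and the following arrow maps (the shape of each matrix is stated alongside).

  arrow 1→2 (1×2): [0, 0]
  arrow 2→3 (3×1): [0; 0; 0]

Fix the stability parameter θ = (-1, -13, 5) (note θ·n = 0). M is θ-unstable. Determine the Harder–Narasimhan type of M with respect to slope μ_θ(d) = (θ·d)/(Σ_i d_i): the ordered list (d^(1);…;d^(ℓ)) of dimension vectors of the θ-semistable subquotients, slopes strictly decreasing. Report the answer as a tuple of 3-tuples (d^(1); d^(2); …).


Via rank(M_{q-1}∘⋯∘M_p): M ≅ I[1,1]^2, I[2,2], I[3,3]^3.
μ_θ-semistable layers: μ^(1)=5; μ^(2)=-1; μ^(3)=-13

((0, 0, 3); (2, 0, 0); (0, 1, 0))


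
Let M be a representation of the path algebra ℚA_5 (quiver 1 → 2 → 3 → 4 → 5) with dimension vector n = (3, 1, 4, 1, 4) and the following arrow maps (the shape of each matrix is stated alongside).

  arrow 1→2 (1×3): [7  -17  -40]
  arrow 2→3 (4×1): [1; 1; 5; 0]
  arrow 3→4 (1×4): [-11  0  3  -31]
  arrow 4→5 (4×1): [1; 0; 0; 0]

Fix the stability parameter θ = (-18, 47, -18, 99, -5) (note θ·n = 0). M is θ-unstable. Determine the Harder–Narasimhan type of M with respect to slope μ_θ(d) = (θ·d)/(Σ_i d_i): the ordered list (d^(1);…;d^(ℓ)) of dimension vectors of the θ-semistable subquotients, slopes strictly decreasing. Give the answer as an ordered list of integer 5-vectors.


Via rank(M_{q-1}∘⋯∘M_p): M ≅ I[1,1]^2, I[1,5], I[3,3]^3, I[5,5]^3.
μ_θ-semistable layers: μ^(1)=47; μ^(2)=29/2; μ^(3)=-5; μ^(4)=-18

((0, 0, 0, 1, 1); (0, 1, 1, 0, 0); (0, 0, 0, 0, 3); (3, 0, 3, 0, 0))


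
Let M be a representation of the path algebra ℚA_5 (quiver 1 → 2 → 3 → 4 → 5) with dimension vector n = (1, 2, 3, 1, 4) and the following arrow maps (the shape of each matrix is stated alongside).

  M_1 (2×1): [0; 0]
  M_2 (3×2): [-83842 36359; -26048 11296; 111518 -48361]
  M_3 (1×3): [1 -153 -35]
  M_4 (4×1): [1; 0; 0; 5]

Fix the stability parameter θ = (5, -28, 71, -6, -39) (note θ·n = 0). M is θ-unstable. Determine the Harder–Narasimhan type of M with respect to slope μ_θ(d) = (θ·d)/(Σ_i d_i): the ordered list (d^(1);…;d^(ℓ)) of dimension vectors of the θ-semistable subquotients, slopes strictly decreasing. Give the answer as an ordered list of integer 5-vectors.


Interval decomposition of M: I[1,1], I[2,2], I[2,5], I[3,3]^2, I[5,5]^3.
HN type (ℓ=5): μ^(1)=71; μ^(2)=26/3; μ^(3)=5; μ^(4)=-28; μ^(5)=-39

((0, 0, 2, 0, 0); (0, 0, 1, 1, 1); (1, 0, 0, 0, 0); (0, 2, 0, 0, 0); (0, 0, 0, 0, 3))


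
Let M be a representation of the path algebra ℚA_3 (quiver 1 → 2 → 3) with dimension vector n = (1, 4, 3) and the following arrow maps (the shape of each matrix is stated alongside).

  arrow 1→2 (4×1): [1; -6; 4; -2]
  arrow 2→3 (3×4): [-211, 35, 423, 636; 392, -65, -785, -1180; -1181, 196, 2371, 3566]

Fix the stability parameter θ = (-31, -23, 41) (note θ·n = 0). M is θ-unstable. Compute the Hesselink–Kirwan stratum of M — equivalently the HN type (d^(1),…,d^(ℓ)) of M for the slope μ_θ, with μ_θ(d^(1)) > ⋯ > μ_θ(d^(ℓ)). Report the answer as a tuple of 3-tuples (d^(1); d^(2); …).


Interval decomposition of M: I[1,3], I[2,2], I[2,3]^2.
HN type (ℓ=3): μ^(1)=41; μ^(2)=-23; μ^(3)=-31

((0, 0, 3); (0, 4, 0); (1, 0, 0))


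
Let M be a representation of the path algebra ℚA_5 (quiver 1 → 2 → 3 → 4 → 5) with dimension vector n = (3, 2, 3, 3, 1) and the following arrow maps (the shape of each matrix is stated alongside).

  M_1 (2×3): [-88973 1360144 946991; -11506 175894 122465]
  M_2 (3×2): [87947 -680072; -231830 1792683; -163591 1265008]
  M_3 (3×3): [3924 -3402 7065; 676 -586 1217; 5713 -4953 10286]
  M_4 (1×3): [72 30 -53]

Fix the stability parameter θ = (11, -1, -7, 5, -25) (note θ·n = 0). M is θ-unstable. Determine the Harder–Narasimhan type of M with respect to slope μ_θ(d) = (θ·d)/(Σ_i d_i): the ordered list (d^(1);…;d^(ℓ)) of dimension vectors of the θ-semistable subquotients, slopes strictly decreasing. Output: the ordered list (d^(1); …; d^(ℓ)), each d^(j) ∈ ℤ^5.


Via rank(M_{q-1}∘⋯∘M_p): M ≅ I[1,1], I[1,4], I[1,5], I[3,3], I[4,4].
μ_θ-semistable layers: μ^(1)=11; μ^(2)=5; μ^(3)=1; μ^(4)=-17/5; μ^(5)=-7

((1, 0, 0, 0, 0); (0, 0, 0, 2, 0); (1, 1, 1, 0, 0); (1, 1, 1, 1, 1); (0, 0, 1, 0, 0))


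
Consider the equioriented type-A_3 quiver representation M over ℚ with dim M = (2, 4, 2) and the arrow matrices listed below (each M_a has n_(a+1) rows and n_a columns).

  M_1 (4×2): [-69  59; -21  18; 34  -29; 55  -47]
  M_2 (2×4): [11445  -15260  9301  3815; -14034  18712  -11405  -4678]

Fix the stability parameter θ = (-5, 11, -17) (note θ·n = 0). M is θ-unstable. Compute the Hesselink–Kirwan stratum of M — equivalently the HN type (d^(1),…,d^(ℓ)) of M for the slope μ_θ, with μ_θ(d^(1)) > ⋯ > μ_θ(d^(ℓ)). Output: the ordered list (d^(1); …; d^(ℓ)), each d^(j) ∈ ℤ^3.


Via rank(M_{q-1}∘⋯∘M_p): M ≅ I[1,2], I[1,3], I[2,2], I[2,3].
μ_θ-semistable layers: μ^(1)=11; μ^(2)=-3; μ^(3)=-5

((0, 2, 0); (0, 2, 2); (2, 0, 0))


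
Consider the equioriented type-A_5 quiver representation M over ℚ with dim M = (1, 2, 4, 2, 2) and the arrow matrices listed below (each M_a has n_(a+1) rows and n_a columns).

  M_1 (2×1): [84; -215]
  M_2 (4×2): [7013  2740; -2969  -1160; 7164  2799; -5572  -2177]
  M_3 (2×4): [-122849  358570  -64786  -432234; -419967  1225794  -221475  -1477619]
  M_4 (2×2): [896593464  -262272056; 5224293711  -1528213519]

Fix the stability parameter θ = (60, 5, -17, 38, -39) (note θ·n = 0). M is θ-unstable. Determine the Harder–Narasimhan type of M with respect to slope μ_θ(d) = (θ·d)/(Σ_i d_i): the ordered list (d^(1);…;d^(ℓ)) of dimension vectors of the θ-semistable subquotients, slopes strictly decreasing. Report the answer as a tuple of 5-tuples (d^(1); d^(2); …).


Barcode: M ≅ I[1,5], I[2,4], I[3,3]^2, I[5,5]. HN layers by μ_θ (5 steps, strictly decreasing):
  μ^(1)=38; μ^(2)=47/5; μ^(3)=-6; μ^(4)=-17; μ^(5)=-39

((0, 0, 0, 1, 0); (1, 1, 1, 1, 1); (0, 1, 1, 0, 0); (0, 0, 2, 0, 0); (0, 0, 0, 0, 1))


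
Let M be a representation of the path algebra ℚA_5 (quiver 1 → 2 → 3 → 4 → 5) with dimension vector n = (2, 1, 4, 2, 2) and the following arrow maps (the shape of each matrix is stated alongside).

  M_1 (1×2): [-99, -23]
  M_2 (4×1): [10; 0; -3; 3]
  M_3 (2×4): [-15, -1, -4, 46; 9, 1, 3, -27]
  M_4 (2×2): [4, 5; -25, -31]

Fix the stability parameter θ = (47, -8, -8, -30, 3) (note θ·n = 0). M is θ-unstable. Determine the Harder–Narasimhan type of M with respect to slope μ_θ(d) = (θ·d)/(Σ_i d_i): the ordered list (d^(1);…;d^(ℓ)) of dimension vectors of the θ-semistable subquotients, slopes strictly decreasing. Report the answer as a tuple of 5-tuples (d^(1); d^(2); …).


Barcode: M ≅ I[1,1], I[1,3], I[3,3], I[3,5]^2. HN layers by μ_θ (5 steps, strictly decreasing):
  μ^(1)=47; μ^(2)=31/3; μ^(3)=3; μ^(4)=-8; μ^(5)=-19

((1, 0, 0, 0, 0); (1, 1, 1, 0, 0); (0, 0, 0, 0, 2); (0, 0, 1, 0, 0); (0, 0, 2, 2, 0))


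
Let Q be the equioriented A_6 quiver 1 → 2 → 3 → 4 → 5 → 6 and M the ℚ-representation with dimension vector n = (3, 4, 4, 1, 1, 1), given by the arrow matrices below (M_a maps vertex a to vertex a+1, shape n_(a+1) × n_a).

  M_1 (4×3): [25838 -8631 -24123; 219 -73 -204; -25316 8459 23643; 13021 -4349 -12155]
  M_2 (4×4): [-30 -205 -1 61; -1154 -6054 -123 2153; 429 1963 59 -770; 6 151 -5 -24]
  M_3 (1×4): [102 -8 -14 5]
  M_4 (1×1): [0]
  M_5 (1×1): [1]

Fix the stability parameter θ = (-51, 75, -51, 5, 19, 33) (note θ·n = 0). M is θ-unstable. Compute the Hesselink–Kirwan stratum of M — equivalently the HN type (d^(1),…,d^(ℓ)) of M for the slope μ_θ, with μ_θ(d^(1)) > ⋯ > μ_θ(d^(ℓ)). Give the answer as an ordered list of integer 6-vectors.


Barcode: M ≅ I[1,3]^2, I[1,4], I[2,3], I[5,6]. HN layers by μ_θ (5 steps, strictly decreasing):
  μ^(1)=33; μ^(2)=19; μ^(3)=12; μ^(4)=29/3; μ^(5)=-51

((0, 0, 0, 0, 0, 1); (0, 0, 0, 0, 1, 0); (0, 3, 3, 0, 0, 0); (0, 1, 1, 1, 0, 0); (3, 0, 0, 0, 0, 0))


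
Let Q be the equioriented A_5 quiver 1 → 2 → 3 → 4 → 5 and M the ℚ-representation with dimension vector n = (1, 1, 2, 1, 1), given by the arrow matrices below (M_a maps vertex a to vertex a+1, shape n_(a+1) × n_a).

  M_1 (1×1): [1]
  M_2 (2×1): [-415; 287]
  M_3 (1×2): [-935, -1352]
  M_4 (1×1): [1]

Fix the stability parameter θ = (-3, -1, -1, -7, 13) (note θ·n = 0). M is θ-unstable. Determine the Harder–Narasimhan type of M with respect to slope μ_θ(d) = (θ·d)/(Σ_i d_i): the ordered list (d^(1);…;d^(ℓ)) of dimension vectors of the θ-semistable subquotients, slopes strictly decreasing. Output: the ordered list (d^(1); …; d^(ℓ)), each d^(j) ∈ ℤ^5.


Via rank(M_{q-1}∘⋯∘M_p): M ≅ I[1,5], I[3,3].
μ_θ-semistable layers: μ^(1)=13; μ^(2)=-1; μ^(3)=-3

((0, 0, 0, 0, 1); (0, 0, 1, 0, 0); (1, 1, 1, 1, 0))


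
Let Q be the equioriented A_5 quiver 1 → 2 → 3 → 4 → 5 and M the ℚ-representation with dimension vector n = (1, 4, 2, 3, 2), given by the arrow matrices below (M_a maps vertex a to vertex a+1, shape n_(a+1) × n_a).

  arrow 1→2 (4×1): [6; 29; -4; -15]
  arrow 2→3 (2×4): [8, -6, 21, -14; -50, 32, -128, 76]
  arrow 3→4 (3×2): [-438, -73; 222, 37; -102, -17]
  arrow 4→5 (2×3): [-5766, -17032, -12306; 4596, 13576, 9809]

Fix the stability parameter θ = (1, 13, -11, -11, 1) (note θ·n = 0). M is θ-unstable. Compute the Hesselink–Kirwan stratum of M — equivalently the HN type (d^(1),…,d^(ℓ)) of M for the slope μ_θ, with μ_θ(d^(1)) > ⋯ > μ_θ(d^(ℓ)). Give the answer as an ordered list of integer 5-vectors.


Via rank(M_{q-1}∘⋯∘M_p): M ≅ I[1,2], I[2,2], I[2,3], I[2,5], I[4,4], I[4,5].
μ_θ-semistable layers: μ^(1)=13; μ^(2)=1; μ^(3)=-3; μ^(4)=-11

((0, 2, 0, 0, 0); (1, 1, 1, 0, 2); (0, 1, 1, 1, 0); (0, 0, 0, 2, 0))


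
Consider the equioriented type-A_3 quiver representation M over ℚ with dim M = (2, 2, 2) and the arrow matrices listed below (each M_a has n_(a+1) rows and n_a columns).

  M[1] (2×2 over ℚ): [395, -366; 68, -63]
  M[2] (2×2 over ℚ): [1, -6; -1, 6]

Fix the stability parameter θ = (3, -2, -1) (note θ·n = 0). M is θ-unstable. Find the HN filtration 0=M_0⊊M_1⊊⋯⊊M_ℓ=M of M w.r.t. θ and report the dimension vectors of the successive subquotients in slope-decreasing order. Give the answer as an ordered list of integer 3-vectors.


Via rank(M_{q-1}∘⋯∘M_p): M ≅ I[1,2], I[1,3], I[3,3].
μ_θ-semistable layers: μ^(1)=1/2; μ^(2)=0; μ^(3)=-1

((1, 1, 0); (1, 1, 1); (0, 0, 1))


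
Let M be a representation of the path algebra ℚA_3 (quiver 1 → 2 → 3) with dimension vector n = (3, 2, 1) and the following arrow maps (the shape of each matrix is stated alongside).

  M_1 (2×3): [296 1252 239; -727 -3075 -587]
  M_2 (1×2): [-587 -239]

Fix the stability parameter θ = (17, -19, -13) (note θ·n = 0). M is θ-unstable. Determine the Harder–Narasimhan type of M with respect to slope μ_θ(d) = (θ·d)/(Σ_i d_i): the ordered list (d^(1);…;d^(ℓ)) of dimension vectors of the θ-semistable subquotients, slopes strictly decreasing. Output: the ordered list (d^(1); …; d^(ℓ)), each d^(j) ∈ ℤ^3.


Via rank(M_{q-1}∘⋯∘M_p): M ≅ I[1,1], I[1,2], I[1,3].
μ_θ-semistable layers: μ^(1)=17; μ^(2)=-1; μ^(3)=-5

((1, 0, 0); (1, 1, 0); (1, 1, 1))


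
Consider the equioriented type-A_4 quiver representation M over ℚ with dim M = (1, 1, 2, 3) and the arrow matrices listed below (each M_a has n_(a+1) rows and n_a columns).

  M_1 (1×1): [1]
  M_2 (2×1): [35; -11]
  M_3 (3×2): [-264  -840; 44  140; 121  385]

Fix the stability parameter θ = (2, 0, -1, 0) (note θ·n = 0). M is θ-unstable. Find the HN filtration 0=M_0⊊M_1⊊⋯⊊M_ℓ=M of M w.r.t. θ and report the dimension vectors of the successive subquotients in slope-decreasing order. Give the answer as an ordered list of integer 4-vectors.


Interval decomposition of M: I[1,3], I[3,4], I[4,4]^2.
HN type (ℓ=3): μ^(1)=1/3; μ^(2)=0; μ^(3)=-1

((1, 1, 1, 0); (0, 0, 0, 3); (0, 0, 1, 0))


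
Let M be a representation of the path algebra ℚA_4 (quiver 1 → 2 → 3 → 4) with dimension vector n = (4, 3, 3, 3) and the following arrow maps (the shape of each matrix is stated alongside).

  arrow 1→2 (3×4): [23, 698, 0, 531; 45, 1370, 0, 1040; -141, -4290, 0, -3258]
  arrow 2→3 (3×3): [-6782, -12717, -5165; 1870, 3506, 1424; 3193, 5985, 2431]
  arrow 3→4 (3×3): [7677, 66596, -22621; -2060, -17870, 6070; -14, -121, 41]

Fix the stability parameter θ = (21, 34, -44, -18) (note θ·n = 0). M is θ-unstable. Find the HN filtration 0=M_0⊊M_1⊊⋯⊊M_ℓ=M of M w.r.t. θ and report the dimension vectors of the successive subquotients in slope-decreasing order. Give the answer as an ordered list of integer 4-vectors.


Barcode: M ≅ I[1,1]^2, I[1,4]^2, I[2,3], I[4,4]. HN layers by μ_θ (4 steps, strictly decreasing):
  μ^(1)=21; μ^(2)=-7/4; μ^(3)=-5; μ^(4)=-18

((2, 0, 0, 0); (2, 2, 2, 2); (0, 1, 1, 0); (0, 0, 0, 1))
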